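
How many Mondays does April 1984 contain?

Apr 1, 1984 is a Sunday.
That's 30 days from start to end, counting both.
30 = 7 × 4 + 2, so there are 4 full weeks plus 2 extra days.
Each full week contributes one Monday: 4 so far.
The 2 extra days are Sunday, Monday — 1 of them qualifies.
Total: 4 + 1 = 5.

5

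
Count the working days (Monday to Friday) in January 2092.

23 weekdays

Jan 1, 2092 is a Tuesday.
From Jan 1, 2092 to Jan 31, 2092 is 31 days inclusive.
31 = 7 × 4 + 3, so there are 4 full weeks plus 3 extra days.
Each full week contributes 5 weekdays (Mon–Fri): 4 × 5 = 20.
The 3 extra days are Tue, Wed, Thu — 3 of them qualify.
Total: 20 + 3 = 23.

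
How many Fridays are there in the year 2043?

Jan 1, 2043 is a Thursday.
From Jan 1, 2043 to Dec 31, 2043 is 365 days inclusive.
365 = 7 × 52 + 1, so there are 52 full weeks plus 1 extra day.
Each full week contributes one Friday: 52 so far.
The 1 extra day is Thu — none qualify.
Total: 52 + 0 = 52.

52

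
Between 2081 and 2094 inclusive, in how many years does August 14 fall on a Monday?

2

Day of week of August 14 in each year:
2081: Thu, 2082: Fri, 2083: Sat, 2084: Mon ✓, 2085: Tue, 2086: Wed, 2087: Thu, 2088: Sat, 2089: Sun, 2090: Mon ✓, 2091: Tue, 2092: Thu, 2093: Fri, 2094: Sat
Mondays: 2084, 2090.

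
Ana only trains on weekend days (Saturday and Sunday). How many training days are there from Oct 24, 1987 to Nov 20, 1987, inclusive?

Oct 24, 1987 is a Saturday.
From Oct 24, 1987 to Nov 20, 1987 is 28 days inclusive.
28 = 7 × 4, so the span is exactly 4 full weeks.
Each full week contributes 2 weekend days (Sat, Sun): 4 × 2 = 8.

8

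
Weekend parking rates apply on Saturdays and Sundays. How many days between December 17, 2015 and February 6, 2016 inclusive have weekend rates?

15

December 17, 2015 is a Thursday.
That's 52 days from start to end, counting both.
52 = 7 × 7 + 3, so there are 7 full weeks plus 3 extra days.
Each full week contributes 2 weekend days (Sat, Sun): 7 × 2 = 14.
The 3 extra days are Thu, Fri, Sat — 1 of them qualifies.
Total: 14 + 1 = 15.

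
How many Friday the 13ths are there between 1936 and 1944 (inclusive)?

Friday-the-13ths by year:
1936: Mar, Nov
1937: Aug
1938: May
1939: Jan, Oct
1940: Sep, Dec
1941: Jun
1942: Feb, Mar, Nov
1943: Aug
1944: Oct

14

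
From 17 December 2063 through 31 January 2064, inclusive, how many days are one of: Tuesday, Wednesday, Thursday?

21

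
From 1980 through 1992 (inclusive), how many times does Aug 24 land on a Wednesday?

Day of week of August 24 in each year:
1980: Sun, 1981: Mon, 1982: Tue, 1983: Wed ✓, 1984: Fri, 1985: Sat, 1986: Sun, 1987: Mon, 1988: Wed ✓, 1989: Thu, 1990: Fri, 1991: Sat, 1992: Mon
Wednesdays: 1983, 1988.

2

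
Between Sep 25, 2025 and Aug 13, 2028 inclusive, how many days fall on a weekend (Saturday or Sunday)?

Sep 25, 2025 is a Thursday.
From Sep 25, 2025 to Aug 13, 2028 is 1054 days inclusive.
1054 = 7 × 150 + 4, so there are 150 full weeks plus 4 extra days.
Each full week contributes 2 weekend days (Sat, Sun): 150 × 2 = 300.
The 4 extra days are Thu, Fri, Sat, Sun — 2 of them qualify.
Total: 300 + 2 = 302.

302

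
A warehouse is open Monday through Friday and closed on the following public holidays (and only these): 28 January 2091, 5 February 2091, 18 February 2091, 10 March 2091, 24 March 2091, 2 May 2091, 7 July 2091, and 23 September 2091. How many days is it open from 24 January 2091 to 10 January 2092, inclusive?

24 January 2091 is a Wednesday.
The range spans 352 days (inclusive of both endpoints).
352 = 7 × 50 + 2, so there are 50 full weeks plus 2 extra days.
Each full week contributes 5 weekdays (Mon–Fri): 50 × 5 = 250.
The 2 extra days are Wednesday, Thursday — 2 of them qualify.
Total: 250 + 2 = 252.
Holidays: 28 January 2091 (Sun); 5 February 2091 (Mon); 18 February 2091 (Sun); 10 March 2091 (Sat); 24 March 2091 (Sat); 2 May 2091 (Wed); 7 July 2091 (Sat); 23 September 2091 (Sun).
2 of the 8 holidays fall on weekdays; the rest are weekends and were already excluded.
Business days: 252 − 2 = 250.

250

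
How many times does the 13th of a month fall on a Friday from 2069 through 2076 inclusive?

Friday-the-13ths by year:
2069: Sep, Dec
2070: Jun
2071: Feb, Mar, Nov
2072: May
2073: Jan, Oct
2074: Apr, Jul
2075: Sep, Dec
2076: Mar, Nov

15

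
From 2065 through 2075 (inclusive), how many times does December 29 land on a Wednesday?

1

Day of week of December 29 in each year:
2065: Tue, 2066: Wed ✓, 2067: Thu, 2068: Sat, 2069: Sun, 2070: Mon, 2071: Tue, 2072: Thu, 2073: Fri, 2074: Sat, 2075: Sun
Wednesdays: 2066.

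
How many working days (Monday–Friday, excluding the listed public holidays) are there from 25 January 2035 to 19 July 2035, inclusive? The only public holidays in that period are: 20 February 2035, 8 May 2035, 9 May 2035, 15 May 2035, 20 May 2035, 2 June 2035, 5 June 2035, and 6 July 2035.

120 working days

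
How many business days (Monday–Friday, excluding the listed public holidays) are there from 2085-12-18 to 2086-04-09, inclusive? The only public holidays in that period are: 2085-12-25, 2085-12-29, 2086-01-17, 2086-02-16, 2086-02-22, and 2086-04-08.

2085-12-18 is a Tuesday.
That's 113 days from start to end, counting both.
113 = 7 × 16 + 1, so there are 16 full weeks plus 1 extra day.
Each full week contributes 5 weekdays (Mon–Fri): 16 × 5 = 80.
The 1 extra day is Tuesday — 1 of them qualifies.
Total: 80 + 1 = 81.
Holidays: 2085-12-25 (Tue); 2085-12-29 (Sat); 2086-01-17 (Thu); 2086-02-16 (Sat); 2086-02-22 (Fri); 2086-04-08 (Mon).
4 of the 6 holidays fall on weekdays; the rest are weekends and were already excluded.
Business days: 81 − 4 = 77.

77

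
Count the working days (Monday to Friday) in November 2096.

22

2096-11-01 is a Thursday.
The range spans 30 days (inclusive of both endpoints).
30 = 7 × 4 + 2, so there are 4 full weeks plus 2 extra days.
Each full week contributes 5 weekdays (Mon–Fri): 4 × 5 = 20.
The 2 extra days are Thursday, Friday — 2 of them qualify.
Total: 20 + 2 = 22.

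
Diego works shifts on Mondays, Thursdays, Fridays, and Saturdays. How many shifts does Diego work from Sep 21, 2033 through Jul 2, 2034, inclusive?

163

Sep 21, 2033 is a Wednesday.
From Sep 21, 2033 to Jul 2, 2034 is 285 days inclusive.
285 = 7 × 40 + 5, so there are 40 full weeks plus 5 extra days.
Each full week contributes 4 days from the set (Mon, Thu, Fri, Sat): 40 × 4 = 160.
The 5 extra days are Wednesday, Thursday, Friday, Saturday, Sunday — 3 of them qualify.
Total: 160 + 3 = 163.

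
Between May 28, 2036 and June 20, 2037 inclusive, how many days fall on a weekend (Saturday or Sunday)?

May 28, 2036 is a Wednesday.
That's 389 days from start to end, counting both.
389 = 7 × 55 + 4, so there are 55 full weeks plus 4 extra days.
Each full week contributes 2 weekend days (Sat, Sun): 55 × 2 = 110.
The 4 extra days are Wed, Thu, Fri, Sat — 1 of them qualifies.
Total: 110 + 1 = 111.

111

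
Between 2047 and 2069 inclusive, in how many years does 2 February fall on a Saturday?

4

Day of week of February 2 in each year:
2047: Sat ✓, 2048: Sun, 2049: Tue, 2050: Wed, 2051: Thu, 2052: Fri, 2053: Sun, 2054: Mon, 2055: Tue, 2056: Wed, 2057: Fri, 2058: Sat ✓, 2059: Sun, 2060: Mon, 2061: Wed, 2062: Thu, 2063: Fri, 2064: Sat ✓, 2065: Mon, 2066: Tue, 2067: Wed, 2068: Thu, 2069: Sat ✓
Saturdays: 2047, 2058, 2064, 2069.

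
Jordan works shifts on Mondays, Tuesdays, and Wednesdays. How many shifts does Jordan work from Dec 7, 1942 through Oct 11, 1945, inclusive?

447

Dec 7, 1942 is a Monday.
That's 1040 days from start to end, counting both.
1040 = 7 × 148 + 4, so there are 148 full weeks plus 4 extra days.
Each full week contributes 3 days from the set (Mon, Tue, Wed): 148 × 3 = 444.
The 4 extra days are Mon, Tue, Wed, Thu — 3 of them qualify.
Total: 444 + 3 = 447.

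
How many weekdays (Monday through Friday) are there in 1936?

262

1 January 1936 is a Wednesday.
The range spans 366 days (inclusive of both endpoints).
366 = 7 × 52 + 2, so there are 52 full weeks plus 2 extra days.
Each full week contributes 5 weekdays (Mon–Fri): 52 × 5 = 260.
The 2 extra days are Wed, Thu — 2 of them qualify.
Total: 260 + 2 = 262.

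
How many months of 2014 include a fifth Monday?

A month has five Mondays exactly when Monday falls within its first (length − 28) days.
Jan: 31 days, starts Wed → 5 of Wed, Thu, Fri
Feb: 28 days, starts Sat → 5 of (none)
Mar: 31 days, starts Sat → 5 of Sat, Sun, Mon ✓
Apr: 30 days, starts Tue → 5 of Tue, Wed
May: 31 days, starts Thu → 5 of Thu, Fri, Sat
Jun: 30 days, starts Sun → 5 of Sun, Mon ✓
Jul: 31 days, starts Tue → 5 of Tue, Wed, Thu
Aug: 31 days, starts Fri → 5 of Fri, Sat, Sun
Sep: 30 days, starts Mon → 5 of Mon, Tue ✓
Oct: 31 days, starts Wed → 5 of Wed, Thu, Fri
Nov: 30 days, starts Sat → 5 of Sat, Sun
Dec: 31 days, starts Mon → 5 of Mon, Tue, Wed ✓
Months with five Mondays: Mar, Jun, Sep, Dec.

4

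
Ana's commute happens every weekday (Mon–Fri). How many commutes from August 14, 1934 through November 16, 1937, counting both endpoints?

August 14, 1934 is a Tuesday.
That's 1191 days from start to end, counting both.
1191 = 7 × 170 + 1, so there are 170 full weeks plus 1 extra day.
Each full week contributes 5 weekdays (Mon–Fri): 170 × 5 = 850.
The 1 extra day is Tue — 1 of them qualifies.
Total: 850 + 1 = 851.

851 weekdays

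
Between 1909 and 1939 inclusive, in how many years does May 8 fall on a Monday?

5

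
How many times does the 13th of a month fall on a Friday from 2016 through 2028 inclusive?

Friday-the-13ths by year:
2016: May
2017: Jan, Oct
2018: Apr, Jul
2019: Sep, Dec
2020: Mar, Nov
2021: Aug
2022: May
2023: Jan, Oct
2024: Sep, Dec
2025: Jun
2026: Feb, Mar, Nov
2027: Aug
2028: Oct

21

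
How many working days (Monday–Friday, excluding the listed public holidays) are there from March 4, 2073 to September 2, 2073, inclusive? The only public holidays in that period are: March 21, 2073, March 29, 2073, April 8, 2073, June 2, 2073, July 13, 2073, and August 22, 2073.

125 working days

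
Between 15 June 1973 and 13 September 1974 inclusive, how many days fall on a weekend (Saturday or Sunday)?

130

15 June 1973 is a Friday.
From 15 June 1973 to 13 September 1974 is 456 days inclusive.
456 = 7 × 65 + 1, so there are 65 full weeks plus 1 extra day.
Each full week contributes 2 weekend days (Sat, Sun): 65 × 2 = 130.
The 1 extra day is Fri — none qualify.
Total: 130 + 0 = 130.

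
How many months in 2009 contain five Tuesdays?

A month has five Tuesdays exactly when Tuesday falls within its first (length − 28) days.
Jan: 31 days, starts Thu → 5 of Thu, Fri, Sat
Feb: 28 days, starts Sun → 5 of (none)
Mar: 31 days, starts Sun → 5 of Sun, Mon, Tue ✓
Apr: 30 days, starts Wed → 5 of Wed, Thu
May: 31 days, starts Fri → 5 of Fri, Sat, Sun
Jun: 30 days, starts Mon → 5 of Mon, Tue ✓
Jul: 31 days, starts Wed → 5 of Wed, Thu, Fri
Aug: 31 days, starts Sat → 5 of Sat, Sun, Mon
Sep: 30 days, starts Tue → 5 of Tue, Wed ✓
Oct: 31 days, starts Thu → 5 of Thu, Fri, Sat
Nov: 30 days, starts Sun → 5 of Sun, Mon
Dec: 31 days, starts Tue → 5 of Tue, Wed, Thu ✓
Months with five Tuesdays: Mar, Jun, Sep, Dec.

4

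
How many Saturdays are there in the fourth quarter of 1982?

1 October 1982 is a Friday.
From 1 October 1982 to 31 December 1982 is 92 days inclusive.
92 = 7 × 13 + 1, so there are 13 full weeks plus 1 extra day.
Each full week contributes one Saturday: 13 so far.
The 1 extra day is Friday — none qualify.
Total: 13 + 0 = 13.

13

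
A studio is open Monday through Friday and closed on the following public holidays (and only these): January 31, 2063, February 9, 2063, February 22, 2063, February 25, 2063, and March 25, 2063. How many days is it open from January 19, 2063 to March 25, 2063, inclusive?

43

January 19, 2063 is a Friday.
From January 19, 2063 to March 25, 2063 is 66 days inclusive.
66 = 7 × 9 + 3, so there are 9 full weeks plus 3 extra days.
Each full week contributes 5 weekdays (Mon–Fri): 9 × 5 = 45.
The 3 extra days are Fri, Sat, Sun — 1 of them qualifies.
Total: 45 + 1 = 46.
Holidays: January 31, 2063 (Wed); February 9, 2063 (Fri); February 22, 2063 (Thu); February 25, 2063 (Sun); March 25, 2063 (Sun).
3 of the 5 holidays fall on weekdays; the rest are weekends and were already excluded.
Business days: 46 − 3 = 43.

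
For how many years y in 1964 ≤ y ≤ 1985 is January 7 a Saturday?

3

Day of week of January 7 in each year:
1964: Tue, 1965: Thu, 1966: Fri, 1967: Sat ✓, 1968: Sun, 1969: Tue, 1970: Wed, 1971: Thu, 1972: Fri, 1973: Sun, 1974: Mon, 1975: Tue, 1976: Wed, 1977: Fri, 1978: Sat ✓, 1979: Sun, 1980: Mon, 1981: Wed, 1982: Thu, 1983: Fri, 1984: Sat ✓, 1985: Mon
Saturdays: 1967, 1978, 1984.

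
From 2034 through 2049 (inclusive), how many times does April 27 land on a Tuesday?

2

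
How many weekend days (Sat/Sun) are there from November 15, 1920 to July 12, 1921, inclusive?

November 15, 1920 is a Monday.
From November 15, 1920 to July 12, 1921 is 240 days inclusive.
240 = 7 × 34 + 2, so there are 34 full weeks plus 2 extra days.
Each full week contributes 2 weekend days (Sat, Sun): 34 × 2 = 68.
The 2 extra days are Monday, Tuesday — none qualify.
Total: 68 + 0 = 68.

68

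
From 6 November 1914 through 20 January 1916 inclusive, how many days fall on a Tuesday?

63 Tuesdays

6 November 1914 is a Friday.
That's 441 days from start to end, counting both.
441 = 7 × 63, so the span is exactly 63 full weeks.
Each full week contributes one Tuesday: 63 so far.
Total: 63.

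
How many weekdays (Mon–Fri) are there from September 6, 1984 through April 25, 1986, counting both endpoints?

427 weekdays

September 6, 1984 is a Thursday.
That's 597 days from start to end, counting both.
597 = 7 × 85 + 2, so there are 85 full weeks plus 2 extra days.
Each full week contributes 5 weekdays (Mon–Fri): 85 × 5 = 425.
The 2 extra days are Thursday, Friday — 2 of them qualify.
Total: 425 + 2 = 427.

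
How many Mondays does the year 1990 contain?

1990-01-01 is a Monday.
From 1990-01-01 to 1990-12-31 is 365 days inclusive.
365 = 7 × 52 + 1, so there are 52 full weeks plus 1 extra day.
Each full week contributes one Monday: 52 so far.
The 1 extra day is Mon — 1 of them qualifies.
Total: 52 + 1 = 53.

53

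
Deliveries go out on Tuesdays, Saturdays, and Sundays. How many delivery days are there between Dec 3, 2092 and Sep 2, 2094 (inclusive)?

Dec 3, 2092 is a Wednesday.
From Dec 3, 2092 to Sep 2, 2094 is 639 days inclusive.
639 = 7 × 91 + 2, so there are 91 full weeks plus 2 extra days.
Each full week contributes 3 days from the set (Tue, Sat, Sun): 91 × 3 = 273.
The 2 extra days are Wed, Thu — none qualify.
Total: 273 + 0 = 273.

273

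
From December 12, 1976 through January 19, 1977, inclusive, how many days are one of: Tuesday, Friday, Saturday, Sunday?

December 12, 1976 is a Sunday.
That's 39 days from start to end, counting both.
39 = 7 × 5 + 4, so there are 5 full weeks plus 4 extra days.
Each full week contributes 4 days from the set (Tue, Fri, Sat, Sun): 5 × 4 = 20.
The 4 extra days are Sun, Mon, Tue, Wed — 2 of them qualify.
Total: 20 + 2 = 22.

22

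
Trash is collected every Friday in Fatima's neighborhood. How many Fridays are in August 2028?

2028-08-01 is a Tuesday.
The range spans 31 days (inclusive of both endpoints).
31 = 7 × 4 + 3, so there are 4 full weeks plus 3 extra days.
Each full week contributes one Friday: 4 so far.
The 3 extra days are Tuesday, Wednesday, Thursday — none qualify.
Total: 4 + 0 = 4.

4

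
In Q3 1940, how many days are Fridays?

1 July 1940 is a Monday.
The range spans 92 days (inclusive of both endpoints).
92 = 7 × 13 + 1, so there are 13 full weeks plus 1 extra day.
Each full week contributes one Friday: 13 so far.
The 1 extra day is Monday — none qualify.
Total: 13 + 0 = 13.

13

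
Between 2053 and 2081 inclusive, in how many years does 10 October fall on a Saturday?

4

Day of week of October 10 in each year:
2053: Fri, 2054: Sat ✓, 2055: Sun, 2056: Tue, 2057: Wed, 2058: Thu, 2059: Fri, 2060: Sun, 2061: Mon, 2062: Tue, 2063: Wed, 2064: Fri, 2065: Sat ✓, 2066: Sun, 2067: Mon, 2068: Wed, 2069: Thu, 2070: Fri, 2071: Sat ✓, 2072: Mon, 2073: Tue, 2074: Wed, 2075: Thu, 2076: Sat ✓, 2077: Sun, 2078: Mon, 2079: Tue, 2080: Thu, 2081: Fri
Saturdays: 2054, 2065, 2071, 2076.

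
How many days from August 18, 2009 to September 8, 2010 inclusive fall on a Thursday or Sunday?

110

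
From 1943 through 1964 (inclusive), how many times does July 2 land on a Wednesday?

3

Day of week of July 2 in each year:
1943: Fri, 1944: Sun, 1945: Mon, 1946: Tue, 1947: Wed ✓, 1948: Fri, 1949: Sat, 1950: Sun, 1951: Mon, 1952: Wed ✓, 1953: Thu, 1954: Fri, 1955: Sat, 1956: Mon, 1957: Tue, 1958: Wed ✓, 1959: Thu, 1960: Sat, 1961: Sun, 1962: Mon, 1963: Tue, 1964: Thu
Wednesdays: 1947, 1952, 1958.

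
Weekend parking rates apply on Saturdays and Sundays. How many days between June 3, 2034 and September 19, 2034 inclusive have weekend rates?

June 3, 2034 is a Saturday.
That's 109 days from start to end, counting both.
109 = 7 × 15 + 4, so there are 15 full weeks plus 4 extra days.
Each full week contributes 2 weekend days (Sat, Sun): 15 × 2 = 30.
The 4 extra days are Sat, Sun, Mon, Tue — 2 of them qualify.
Total: 30 + 2 = 32.

32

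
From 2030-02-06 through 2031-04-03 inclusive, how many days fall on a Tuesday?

2030-02-06 is a Wednesday.
From 2030-02-06 to 2031-04-03 is 422 days inclusive.
422 = 7 × 60 + 2, so there are 60 full weeks plus 2 extra days.
Each full week contributes one Tuesday: 60 so far.
The 2 extra days are Wed, Thu — none qualify.
Total: 60 + 0 = 60.

60 Tuesdays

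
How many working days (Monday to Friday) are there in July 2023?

July 1, 2023 is a Saturday.
That's 31 days from start to end, counting both.
31 = 7 × 4 + 3, so there are 4 full weeks plus 3 extra days.
Each full week contributes 5 weekdays (Mon–Fri): 4 × 5 = 20.
The 3 extra days are Sat, Sun, Mon — 1 of them qualifies.
Total: 20 + 1 = 21.

21 weekdays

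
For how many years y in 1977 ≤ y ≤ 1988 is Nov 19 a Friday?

1

Day of week of November 19 in each year:
1977: Sat, 1978: Sun, 1979: Mon, 1980: Wed, 1981: Thu, 1982: Fri ✓, 1983: Sat, 1984: Mon, 1985: Tue, 1986: Wed, 1987: Thu, 1988: Sat
Fridays: 1982.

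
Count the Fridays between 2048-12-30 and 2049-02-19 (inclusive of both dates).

8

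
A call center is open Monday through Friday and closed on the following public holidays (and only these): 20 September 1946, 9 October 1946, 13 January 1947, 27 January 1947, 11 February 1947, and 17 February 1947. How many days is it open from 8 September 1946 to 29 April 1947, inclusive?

8 September 1946 is a Sunday.
That's 234 days from start to end, counting both.
234 = 7 × 33 + 3, so there are 33 full weeks plus 3 extra days.
Each full week contributes 5 weekdays (Mon–Fri): 33 × 5 = 165.
The 3 extra days are Sunday, Monday, Tuesday — 2 of them qualify.
Total: 165 + 2 = 167.
Holidays: 20 September 1946 (Fri); 9 October 1946 (Wed); 13 January 1947 (Mon); 27 January 1947 (Mon); 11 February 1947 (Tue); 17 February 1947 (Mon).
All 6 holidays fall on weekdays, so subtract 6.
Business days: 167 − 6 = 161.

161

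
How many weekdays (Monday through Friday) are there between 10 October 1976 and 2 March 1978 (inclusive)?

364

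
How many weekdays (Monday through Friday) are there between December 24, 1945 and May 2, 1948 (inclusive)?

615

December 24, 1945 is a Monday.
From December 24, 1945 to May 2, 1948 is 861 days inclusive.
861 = 7 × 123, so the span is exactly 123 full weeks.
Each full week contributes 5 weekdays (Mon–Fri): 123 × 5 = 615.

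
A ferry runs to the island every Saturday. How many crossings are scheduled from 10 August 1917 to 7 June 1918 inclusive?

10 August 1917 is a Friday.
That's 302 days from start to end, counting both.
302 = 7 × 43 + 1, so there are 43 full weeks plus 1 extra day.
Each full week contributes one Saturday: 43 so far.
The 1 extra day is Fri — none qualify.
Total: 43 + 0 = 43.

43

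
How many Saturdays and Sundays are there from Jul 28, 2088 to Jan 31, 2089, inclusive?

54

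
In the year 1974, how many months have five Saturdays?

A month has five Saturdays exactly when Saturday falls within its first (length − 28) days.
Jan: 31 days, starts Tue → 5 of Tue, Wed, Thu
Feb: 28 days, starts Fri → 5 of (none)
Mar: 31 days, starts Fri → 5 of Fri, Sat, Sun ✓
Apr: 30 days, starts Mon → 5 of Mon, Tue
May: 31 days, starts Wed → 5 of Wed, Thu, Fri
Jun: 30 days, starts Sat → 5 of Sat, Sun ✓
Jul: 31 days, starts Mon → 5 of Mon, Tue, Wed
Aug: 31 days, starts Thu → 5 of Thu, Fri, Sat ✓
Sep: 30 days, starts Sun → 5 of Sun, Mon
Oct: 31 days, starts Tue → 5 of Tue, Wed, Thu
Nov: 30 days, starts Fri → 5 of Fri, Sat ✓
Dec: 31 days, starts Sun → 5 of Sun, Mon, Tue
Months with five Saturdays: Mar, Jun, Aug, Nov.

4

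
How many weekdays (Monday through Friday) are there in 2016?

261 weekdays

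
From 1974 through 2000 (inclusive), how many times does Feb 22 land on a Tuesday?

Day of week of February 22 in each year:
1974: Fri, 1975: Sat, 1976: Sun, 1977: Tue ✓, 1978: Wed, 1979: Thu, 1980: Fri, 1981: Sun, 1982: Mon, 1983: Tue ✓, 1984: Wed, 1985: Fri, 1986: Sat, 1987: Sun, 1988: Mon, 1989: Wed, 1990: Thu, 1991: Fri, 1992: Sat, 1993: Mon, 1994: Tue ✓, 1995: Wed, 1996: Thu, 1997: Sat, 1998: Sun, 1999: Mon, 2000: Tue ✓
Tuesdays: 1977, 1983, 1994, 2000.

4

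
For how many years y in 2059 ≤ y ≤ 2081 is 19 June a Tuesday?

Day of week of June 19 in each year:
2059: Thu, 2060: Sat, 2061: Sun, 2062: Mon, 2063: Tue ✓, 2064: Thu, 2065: Fri, 2066: Sat, 2067: Sun, 2068: Tue ✓, 2069: Wed, 2070: Thu, 2071: Fri, 2072: Sun, 2073: Mon, 2074: Tue ✓, 2075: Wed, 2076: Fri, 2077: Sat, 2078: Sun, 2079: Mon, 2080: Wed, 2081: Thu
Tuesdays: 2063, 2068, 2074.

3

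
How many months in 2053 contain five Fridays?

4

A month has five Fridays exactly when Friday falls within its first (length − 28) days.
Jan: 31 days, starts Wed → 5 of Wed, Thu, Fri ✓
Feb: 28 days, starts Sat → 5 of (none)
Mar: 31 days, starts Sat → 5 of Sat, Sun, Mon
Apr: 30 days, starts Tue → 5 of Tue, Wed
May: 31 days, starts Thu → 5 of Thu, Fri, Sat ✓
Jun: 30 days, starts Sun → 5 of Sun, Mon
Jul: 31 days, starts Tue → 5 of Tue, Wed, Thu
Aug: 31 days, starts Fri → 5 of Fri, Sat, Sun ✓
Sep: 30 days, starts Mon → 5 of Mon, Tue
Oct: 31 days, starts Wed → 5 of Wed, Thu, Fri ✓
Nov: 30 days, starts Sat → 5 of Sat, Sun
Dec: 31 days, starts Mon → 5 of Mon, Tue, Wed
Months with five Fridays: Jan, May, Aug, Oct.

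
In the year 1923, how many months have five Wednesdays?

4

A month has five Wednesdays exactly when Wednesday falls within its first (length − 28) days.
Jan: 31 days, starts Mon → 5 of Mon, Tue, Wed ✓
Feb: 28 days, starts Thu → 5 of (none)
Mar: 31 days, starts Thu → 5 of Thu, Fri, Sat
Apr: 30 days, starts Sun → 5 of Sun, Mon
May: 31 days, starts Tue → 5 of Tue, Wed, Thu ✓
Jun: 30 days, starts Fri → 5 of Fri, Sat
Jul: 31 days, starts Sun → 5 of Sun, Mon, Tue
Aug: 31 days, starts Wed → 5 of Wed, Thu, Fri ✓
Sep: 30 days, starts Sat → 5 of Sat, Sun
Oct: 31 days, starts Mon → 5 of Mon, Tue, Wed ✓
Nov: 30 days, starts Thu → 5 of Thu, Fri
Dec: 31 days, starts Sat → 5 of Sat, Sun, Mon
Months with five Wednesdays: Jan, May, Aug, Oct.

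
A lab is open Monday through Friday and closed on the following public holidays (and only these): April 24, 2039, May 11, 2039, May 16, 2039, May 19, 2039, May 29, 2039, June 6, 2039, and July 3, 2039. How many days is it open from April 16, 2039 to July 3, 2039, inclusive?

51 business days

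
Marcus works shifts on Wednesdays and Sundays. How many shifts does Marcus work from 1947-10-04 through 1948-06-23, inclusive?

76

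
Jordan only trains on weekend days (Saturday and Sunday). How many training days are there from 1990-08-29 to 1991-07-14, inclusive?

92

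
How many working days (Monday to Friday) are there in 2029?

261 weekdays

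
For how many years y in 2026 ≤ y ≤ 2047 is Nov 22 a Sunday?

3

Day of week of November 22 in each year:
2026: Sun ✓, 2027: Mon, 2028: Wed, 2029: Thu, 2030: Fri, 2031: Sat, 2032: Mon, 2033: Tue, 2034: Wed, 2035: Thu, 2036: Sat, 2037: Sun ✓, 2038: Mon, 2039: Tue, 2040: Thu, 2041: Fri, 2042: Sat, 2043: Sun ✓, 2044: Tue, 2045: Wed, 2046: Thu, 2047: Fri
Sundays: 2026, 2037, 2043.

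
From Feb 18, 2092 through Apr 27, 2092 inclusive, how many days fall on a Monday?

Feb 18, 2092 is a Monday.
The range spans 70 days (inclusive of both endpoints).
70 = 7 × 10, so the span is exactly 10 full weeks.
Each full week contributes one Monday: 10 so far.

10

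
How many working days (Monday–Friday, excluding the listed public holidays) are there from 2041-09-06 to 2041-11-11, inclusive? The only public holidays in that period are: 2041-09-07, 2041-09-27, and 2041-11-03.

46

2041-09-06 is a Friday.
That's 67 days from start to end, counting both.
67 = 7 × 9 + 4, so there are 9 full weeks plus 4 extra days.
Each full week contributes 5 weekdays (Mon–Fri): 9 × 5 = 45.
The 4 extra days are Fri, Sat, Sun, Mon — 2 of them qualify.
Total: 45 + 2 = 47.
Holidays: 2041-09-07 (Sat); 2041-09-27 (Fri); 2041-11-03 (Sun).
1 of the 3 holidays fall on weekdays; the rest are weekends and were already excluded.
Business days: 47 − 1 = 46.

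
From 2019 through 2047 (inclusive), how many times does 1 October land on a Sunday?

Day of week of October 1 in each year:
2019: Tue, 2020: Thu, 2021: Fri, 2022: Sat, 2023: Sun ✓, 2024: Tue, 2025: Wed, 2026: Thu, 2027: Fri, 2028: Sun ✓, 2029: Mon, 2030: Tue, 2031: Wed, 2032: Fri, 2033: Sat, 2034: Sun ✓, 2035: Mon, 2036: Wed, 2037: Thu, 2038: Fri, 2039: Sat, 2040: Mon, 2041: Tue, 2042: Wed, 2043: Thu, 2044: Sat, 2045: Sun ✓, 2046: Mon, 2047: Tue
Sundays: 2023, 2028, 2034, 2045.

4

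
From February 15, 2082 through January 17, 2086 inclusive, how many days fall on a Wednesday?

February 15, 2082 is a Sunday.
The range spans 1433 days (inclusive of both endpoints).
1433 = 7 × 204 + 5, so there are 204 full weeks plus 5 extra days.
Each full week contributes one Wednesday: 204 so far.
The 5 extra days are Sun, Mon, Tue, Wed, Thu — 1 of them qualifies.
Total: 204 + 1 = 205.

205 Wednesdays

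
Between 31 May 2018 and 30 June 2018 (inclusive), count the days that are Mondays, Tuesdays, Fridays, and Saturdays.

31 May 2018 is a Thursday.
That's 31 days from start to end, counting both.
31 = 7 × 4 + 3, so there are 4 full weeks plus 3 extra days.
Each full week contributes 4 days from the set (Mon, Tue, Fri, Sat): 4 × 4 = 16.
The 3 extra days are Thursday, Friday, Saturday — 2 of them qualify.
Total: 16 + 2 = 18.

18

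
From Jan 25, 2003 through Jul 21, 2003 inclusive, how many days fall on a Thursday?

25 Thursdays

Jan 25, 2003 is a Saturday.
From Jan 25, 2003 to Jul 21, 2003 is 178 days inclusive.
178 = 7 × 25 + 3, so there are 25 full weeks plus 3 extra days.
Each full week contributes one Thursday: 25 so far.
The 3 extra days are Saturday, Sunday, Monday — none qualify.
Total: 25 + 0 = 25.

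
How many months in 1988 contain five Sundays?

4

A month has five Sundays exactly when Sunday falls within its first (length − 28) days.
Jan: 31 days, starts Fri → 5 of Fri, Sat, Sun ✓
Feb: 29 days, starts Mon → 5 of Mon
Mar: 31 days, starts Tue → 5 of Tue, Wed, Thu
Apr: 30 days, starts Fri → 5 of Fri, Sat
May: 31 days, starts Sun → 5 of Sun, Mon, Tue ✓
Jun: 30 days, starts Wed → 5 of Wed, Thu
Jul: 31 days, starts Fri → 5 of Fri, Sat, Sun ✓
Aug: 31 days, starts Mon → 5 of Mon, Tue, Wed
Sep: 30 days, starts Thu → 5 of Thu, Fri
Oct: 31 days, starts Sat → 5 of Sat, Sun, Mon ✓
Nov: 30 days, starts Tue → 5 of Tue, Wed
Dec: 31 days, starts Thu → 5 of Thu, Fri, Sat
Months with five Sundays: Jan, May, Jul, Oct.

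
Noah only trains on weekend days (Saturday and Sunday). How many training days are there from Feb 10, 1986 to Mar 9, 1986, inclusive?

8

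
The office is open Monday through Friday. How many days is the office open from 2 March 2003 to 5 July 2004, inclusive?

2 March 2003 is a Sunday.
From 2 March 2003 to 5 July 2004 is 492 days inclusive.
492 = 7 × 70 + 2, so there are 70 full weeks plus 2 extra days.
Each full week contributes 5 weekdays (Mon–Fri): 70 × 5 = 350.
The 2 extra days are Sun, Mon — 1 of them qualifies.
Total: 350 + 1 = 351.

351 weekdays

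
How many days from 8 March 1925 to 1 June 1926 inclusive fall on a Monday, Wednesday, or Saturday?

193

8 March 1925 is a Sunday.
The range spans 451 days (inclusive of both endpoints).
451 = 7 × 64 + 3, so there are 64 full weeks plus 3 extra days.
Each full week contributes 3 days from the set (Mon, Wed, Sat): 64 × 3 = 192.
The 3 extra days are Sunday, Monday, Tuesday — 1 of them qualifies.
Total: 192 + 1 = 193.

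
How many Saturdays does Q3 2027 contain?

13

July 1, 2027 is a Thursday.
From July 1, 2027 to September 30, 2027 is 92 days inclusive.
92 = 7 × 13 + 1, so there are 13 full weeks plus 1 extra day.
Each full week contributes one Saturday: 13 so far.
The 1 extra day is Thursday — none qualify.
Total: 13 + 0 = 13.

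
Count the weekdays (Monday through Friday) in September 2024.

21 weekdays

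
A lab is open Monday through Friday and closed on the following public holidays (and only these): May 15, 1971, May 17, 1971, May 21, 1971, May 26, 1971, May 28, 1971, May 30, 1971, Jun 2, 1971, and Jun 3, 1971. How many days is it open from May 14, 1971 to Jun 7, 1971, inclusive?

May 14, 1971 is a Friday.
The range spans 25 days (inclusive of both endpoints).
25 = 7 × 3 + 4, so there are 3 full weeks plus 4 extra days.
Each full week contributes 5 weekdays (Mon–Fri): 3 × 5 = 15.
The 4 extra days are Fri, Sat, Sun, Mon — 2 of them qualify.
Total: 15 + 2 = 17.
Holidays: May 15, 1971 (Sat); May 17, 1971 (Mon); May 21, 1971 (Fri); May 26, 1971 (Wed); May 28, 1971 (Fri); May 30, 1971 (Sun); Jun 2, 1971 (Wed); Jun 3, 1971 (Thu).
6 of the 8 holidays fall on weekdays; the rest are weekends and were already excluded.
Business days: 17 − 6 = 11.

11 business days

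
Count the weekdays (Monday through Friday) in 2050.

1 January 2050 is a Saturday.
From 1 January 2050 to 31 December 2050 is 365 days inclusive.
365 = 7 × 52 + 1, so there are 52 full weeks plus 1 extra day.
Each full week contributes 5 weekdays (Mon–Fri): 52 × 5 = 260.
The 1 extra day is Saturday — none qualify.
Total: 260 + 0 = 260.

260 weekdays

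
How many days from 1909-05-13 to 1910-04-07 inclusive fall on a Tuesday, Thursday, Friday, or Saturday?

189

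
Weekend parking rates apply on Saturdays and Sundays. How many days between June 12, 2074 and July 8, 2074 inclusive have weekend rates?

8

June 12, 2074 is a Tuesday.
The range spans 27 days (inclusive of both endpoints).
27 = 7 × 3 + 6, so there are 3 full weeks plus 6 extra days.
Each full week contributes 2 weekend days (Sat, Sun): 3 × 2 = 6.
The 6 extra days are Tuesday, Wednesday, Thursday, Friday, Saturday, Sunday — 2 of them qualify.
Total: 6 + 2 = 8.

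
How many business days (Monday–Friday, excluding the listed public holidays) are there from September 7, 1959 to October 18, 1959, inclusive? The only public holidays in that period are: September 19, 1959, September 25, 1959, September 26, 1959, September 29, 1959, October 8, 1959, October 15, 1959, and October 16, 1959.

25 business days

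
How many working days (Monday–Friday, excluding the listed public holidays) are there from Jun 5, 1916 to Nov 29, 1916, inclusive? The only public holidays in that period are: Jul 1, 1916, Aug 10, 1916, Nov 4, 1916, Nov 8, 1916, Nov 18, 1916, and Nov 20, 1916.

Jun 5, 1916 is a Monday.
The range spans 178 days (inclusive of both endpoints).
178 = 7 × 25 + 3, so there are 25 full weeks plus 3 extra days.
Each full week contributes 5 weekdays (Mon–Fri): 25 × 5 = 125.
The 3 extra days are Mon, Tue, Wed — 3 of them qualify.
Total: 125 + 3 = 128.
Holidays: Jul 1, 1916 (Sat); Aug 10, 1916 (Thu); Nov 4, 1916 (Sat); Nov 8, 1916 (Wed); Nov 18, 1916 (Sat); Nov 20, 1916 (Mon).
3 of the 6 holidays fall on weekdays; the rest are weekends and were already excluded.
Business days: 128 − 3 = 125.

125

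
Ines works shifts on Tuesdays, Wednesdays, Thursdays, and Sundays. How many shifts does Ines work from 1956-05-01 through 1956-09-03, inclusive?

72

1956-05-01 is a Tuesday.
From 1956-05-01 to 1956-09-03 is 126 days inclusive.
126 = 7 × 18, so the span is exactly 18 full weeks.
Each full week contributes 4 days from the set (Tue, Wed, Thu, Sun): 18 × 4 = 72.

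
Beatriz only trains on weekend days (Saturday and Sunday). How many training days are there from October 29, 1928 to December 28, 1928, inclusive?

16

October 29, 1928 is a Monday.
That's 61 days from start to end, counting both.
61 = 7 × 8 + 5, so there are 8 full weeks plus 5 extra days.
Each full week contributes 2 weekend days (Sat, Sun): 8 × 2 = 16.
The 5 extra days are Monday, Tuesday, Wednesday, Thursday, Friday — none qualify.
Total: 16 + 0 = 16.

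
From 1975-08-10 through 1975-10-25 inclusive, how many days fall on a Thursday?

1975-08-10 is a Sunday.
The range spans 77 days (inclusive of both endpoints).
77 = 7 × 11, so the span is exactly 11 full weeks.
Each full week contributes one Thursday: 11 so far.
Total: 11.

11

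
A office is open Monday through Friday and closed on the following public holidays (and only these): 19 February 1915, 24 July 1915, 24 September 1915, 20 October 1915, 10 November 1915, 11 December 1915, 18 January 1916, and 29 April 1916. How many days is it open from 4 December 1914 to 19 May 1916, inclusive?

4 December 1914 is a Friday.
The range spans 533 days (inclusive of both endpoints).
533 = 7 × 76 + 1, so there are 76 full weeks plus 1 extra day.
Each full week contributes 5 weekdays (Mon–Fri): 76 × 5 = 380.
The 1 extra day is Fri — 1 of them qualifies.
Total: 380 + 1 = 381.
Holidays: 19 February 1915 (Fri); 24 July 1915 (Sat); 24 September 1915 (Fri); 20 October 1915 (Wed); 10 November 1915 (Wed); 11 December 1915 (Sat); 18 January 1916 (Tue); 29 April 1916 (Sat).
5 of the 8 holidays fall on weekdays; the rest are weekends and were already excluded.
Business days: 381 − 5 = 376.

376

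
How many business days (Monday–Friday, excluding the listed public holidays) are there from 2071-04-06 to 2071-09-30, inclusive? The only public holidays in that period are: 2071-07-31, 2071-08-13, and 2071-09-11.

125

2071-04-06 is a Monday.
That's 178 days from start to end, counting both.
178 = 7 × 25 + 3, so there are 25 full weeks plus 3 extra days.
Each full week contributes 5 weekdays (Mon–Fri): 25 × 5 = 125.
The 3 extra days are Monday, Tuesday, Wednesday — 3 of them qualify.
Total: 125 + 3 = 128.
Holidays: 2071-07-31 (Fri); 2071-08-13 (Thu); 2071-09-11 (Fri).
All 3 holidays fall on weekdays, so subtract 3.
Business days: 128 − 3 = 125.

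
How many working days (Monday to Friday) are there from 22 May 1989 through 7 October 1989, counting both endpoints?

22 May 1989 is a Monday.
That's 139 days from start to end, counting both.
139 = 7 × 19 + 6, so there are 19 full weeks plus 6 extra days.
Each full week contributes 5 weekdays (Mon–Fri): 19 × 5 = 95.
The 6 extra days are Mon, Tue, Wed, Thu, Fri, Sat — 5 of them qualify.
Total: 95 + 5 = 100.

100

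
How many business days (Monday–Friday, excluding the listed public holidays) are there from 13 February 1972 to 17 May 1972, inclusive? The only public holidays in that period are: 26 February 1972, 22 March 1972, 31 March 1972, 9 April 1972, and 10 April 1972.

65 business days

13 February 1972 is a Sunday.
That's 95 days from start to end, counting both.
95 = 7 × 13 + 4, so there are 13 full weeks plus 4 extra days.
Each full week contributes 5 weekdays (Mon–Fri): 13 × 5 = 65.
The 4 extra days are Sun, Mon, Tue, Wed — 3 of them qualify.
Total: 65 + 3 = 68.
Holidays: 26 February 1972 (Sat); 22 March 1972 (Wed); 31 March 1972 (Fri); 9 April 1972 (Sun); 10 April 1972 (Mon).
3 of the 5 holidays fall on weekdays; the rest are weekends and were already excluded.
Business days: 68 − 3 = 65.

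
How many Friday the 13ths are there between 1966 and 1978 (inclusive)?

Friday-the-13ths by year:
1966: May
1967: Jan, Oct
1968: Sep, Dec
1969: Jun
1970: Feb, Mar, Nov
1971: Aug
1972: Oct
1973: Apr, Jul
1974: Sep, Dec
1975: Jun
1976: Feb, Aug
1977: May
1978: Jan, Oct

21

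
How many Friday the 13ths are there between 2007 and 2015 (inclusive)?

Friday-the-13ths by year:
2007: Apr, Jul
2008: Jun
2009: Feb, Mar, Nov
2010: Aug
2011: May
2012: Jan, Apr, Jul
2013: Sep, Dec
2014: Jun
2015: Feb, Mar, Nov

17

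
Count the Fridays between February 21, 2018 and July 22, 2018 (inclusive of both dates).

22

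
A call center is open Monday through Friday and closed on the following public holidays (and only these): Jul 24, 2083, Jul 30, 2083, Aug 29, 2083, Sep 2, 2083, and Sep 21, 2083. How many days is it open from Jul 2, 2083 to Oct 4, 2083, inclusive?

Jul 2, 2083 is a Friday.
That's 95 days from start to end, counting both.
95 = 7 × 13 + 4, so there are 13 full weeks plus 4 extra days.
Each full week contributes 5 weekdays (Mon–Fri): 13 × 5 = 65.
The 4 extra days are Friday, Saturday, Sunday, Monday — 2 of them qualify.
Total: 65 + 2 = 67.
Holidays: Jul 24, 2083 (Sat); Jul 30, 2083 (Fri); Aug 29, 2083 (Sun); Sep 2, 2083 (Thu); Sep 21, 2083 (Tue).
3 of the 5 holidays fall on weekdays; the rest are weekends and were already excluded.
Business days: 67 − 3 = 64.

64 working days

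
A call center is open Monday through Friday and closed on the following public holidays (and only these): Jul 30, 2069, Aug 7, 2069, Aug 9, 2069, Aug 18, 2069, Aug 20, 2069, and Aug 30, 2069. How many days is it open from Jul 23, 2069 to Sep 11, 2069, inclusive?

32 business days

Jul 23, 2069 is a Tuesday.
The range spans 51 days (inclusive of both endpoints).
51 = 7 × 7 + 2, so there are 7 full weeks plus 2 extra days.
Each full week contributes 5 weekdays (Mon–Fri): 7 × 5 = 35.
The 2 extra days are Tuesday, Wednesday — 2 of them qualify.
Total: 35 + 2 = 37.
Holidays: Jul 30, 2069 (Tue); Aug 7, 2069 (Wed); Aug 9, 2069 (Fri); Aug 18, 2069 (Sun); Aug 20, 2069 (Tue); Aug 30, 2069 (Fri).
5 of the 6 holidays fall on weekdays; the rest are weekends and were already excluded.
Business days: 37 − 5 = 32.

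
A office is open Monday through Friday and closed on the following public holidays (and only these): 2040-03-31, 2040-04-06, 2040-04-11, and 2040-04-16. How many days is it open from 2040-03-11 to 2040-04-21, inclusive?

27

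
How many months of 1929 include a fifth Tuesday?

A month has five Tuesdays exactly when Tuesday falls within its first (length − 28) days.
Jan: 31 days, starts Tue → 5 of Tue, Wed, Thu ✓
Feb: 28 days, starts Fri → 5 of (none)
Mar: 31 days, starts Fri → 5 of Fri, Sat, Sun
Apr: 30 days, starts Mon → 5 of Mon, Tue ✓
May: 31 days, starts Wed → 5 of Wed, Thu, Fri
Jun: 30 days, starts Sat → 5 of Sat, Sun
Jul: 31 days, starts Mon → 5 of Mon, Tue, Wed ✓
Aug: 31 days, starts Thu → 5 of Thu, Fri, Sat
Sep: 30 days, starts Sun → 5 of Sun, Mon
Oct: 31 days, starts Tue → 5 of Tue, Wed, Thu ✓
Nov: 30 days, starts Fri → 5 of Fri, Sat
Dec: 31 days, starts Sun → 5 of Sun, Mon, Tue ✓
Months with five Tuesdays: Jan, Apr, Jul, Oct, Dec.

5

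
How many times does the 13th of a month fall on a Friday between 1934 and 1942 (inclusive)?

16

Friday-the-13ths by year:
1934: Apr, Jul
1935: Sep, Dec
1936: Mar, Nov
1937: Aug
1938: May
1939: Jan, Oct
1940: Sep, Dec
1941: Jun
1942: Feb, Mar, Nov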